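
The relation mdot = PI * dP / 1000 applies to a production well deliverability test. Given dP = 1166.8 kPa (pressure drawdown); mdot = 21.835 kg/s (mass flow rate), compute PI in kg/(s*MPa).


PI = mdot * 1000 / dP
PI = 21.835 * 1000 / 1166.8
PI = 18.714 kg/(s*MPa)


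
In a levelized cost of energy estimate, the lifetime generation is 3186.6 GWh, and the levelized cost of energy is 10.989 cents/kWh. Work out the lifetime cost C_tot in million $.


C_tot = LCOE / 100 * E_tot
C_tot = 10.989 / 100 * 3186.6
C_tot = 350.18 million $


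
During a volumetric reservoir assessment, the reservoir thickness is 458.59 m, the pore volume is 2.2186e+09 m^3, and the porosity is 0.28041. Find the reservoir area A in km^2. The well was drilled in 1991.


A = Vp / (1e6 * hr * phi)
A = 2.2186e+09 / (1e6 * 458.59 * 0.28041)
A = 17.253 km^2


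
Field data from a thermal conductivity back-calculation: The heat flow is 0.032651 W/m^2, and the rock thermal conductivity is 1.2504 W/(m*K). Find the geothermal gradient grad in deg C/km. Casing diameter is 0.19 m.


grad = q / k * 1000
grad = 0.032651 / 1.2504 * 1000
grad = 26.112 deg C/km


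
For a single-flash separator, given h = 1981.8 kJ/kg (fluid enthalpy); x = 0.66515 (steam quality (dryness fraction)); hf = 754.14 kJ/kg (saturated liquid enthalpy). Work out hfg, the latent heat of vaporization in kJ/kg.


hfg = (h - hf) / x
hfg = (1981.8 - 754.14) / 0.66515
hfg = 1845.7 kJ/kg


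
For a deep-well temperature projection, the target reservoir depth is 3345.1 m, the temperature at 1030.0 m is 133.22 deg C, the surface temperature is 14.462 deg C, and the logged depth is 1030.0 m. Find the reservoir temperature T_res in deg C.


Step 1: grad = (T_d1 - T_surf)/d1 * 1000 = (133.22 - 14.462)/1030.0 * 1000 = 115.2990 deg C/km
Step 2: T_res = T_surf + grad*d2/1000 = 14.462 + 115.2990*3345.1/1000 = 400.15 deg C
T_res = 400.15 deg C


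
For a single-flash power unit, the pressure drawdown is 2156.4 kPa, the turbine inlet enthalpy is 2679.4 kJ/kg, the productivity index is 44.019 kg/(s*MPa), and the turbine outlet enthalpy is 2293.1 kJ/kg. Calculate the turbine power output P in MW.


Step 1: mdot = PI * dP / 1000 = 44.019 * 2156.4 / 1000 = 94.92257 kg/s
Step 2: P = mdot*(h_in - h_out)/1000 = 94.92257*(2679.4 - 2293.1)/1000 = 36.669 MW
P = 36.669 MW


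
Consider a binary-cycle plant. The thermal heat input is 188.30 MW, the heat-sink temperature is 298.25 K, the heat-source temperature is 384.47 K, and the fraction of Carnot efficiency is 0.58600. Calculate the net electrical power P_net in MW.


Step 1: eta = (1 - Tc/Th)*f = (1 - 298.25/384.47)*0.586 = 0.1314145
Step 2: P_net = eta * Q_in = 0.1314145 * 188.3 = 24.745 MW
P_net = 24.745 MW


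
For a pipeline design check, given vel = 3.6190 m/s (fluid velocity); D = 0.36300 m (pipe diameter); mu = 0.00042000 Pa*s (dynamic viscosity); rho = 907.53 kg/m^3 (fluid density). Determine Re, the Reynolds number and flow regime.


Step 1: Re = rho*vel*D/mu = 907.53*3.619*0.363/0.00042 = 2.8386e+06
Step 2: Re = 2.8386e+06 > 4000, so flow is turbulent.
Re = 2.8386e+06 (turbulent)


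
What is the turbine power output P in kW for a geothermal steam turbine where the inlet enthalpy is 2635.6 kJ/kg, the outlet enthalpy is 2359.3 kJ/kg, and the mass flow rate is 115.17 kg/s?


P = mdot * (h_in - h_out) / 1000
P = 115.17 * (2635.6 - 2359.3) / 1000
P = 31.82147 MW
Convert: 31.82147 MW * 1000.0 = 31821 kW
P = 31821 kW


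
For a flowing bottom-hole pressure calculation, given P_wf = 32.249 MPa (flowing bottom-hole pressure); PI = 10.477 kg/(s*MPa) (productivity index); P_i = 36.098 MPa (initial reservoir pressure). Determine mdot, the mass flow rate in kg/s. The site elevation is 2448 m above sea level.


mdot = (P_i - P_wf) * PI
mdot = (36.098 - 32.249) * 10.477
mdot = 40.326 kg/s


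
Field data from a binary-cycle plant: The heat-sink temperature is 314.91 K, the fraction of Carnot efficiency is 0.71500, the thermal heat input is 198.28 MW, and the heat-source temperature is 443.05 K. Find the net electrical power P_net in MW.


Step 1: eta = (1 - Tc/Th)*f = (1 - 314.91/443.05)*0.715 = 0.2067940
Step 2: P_net = eta * Q_in = 0.2067940 * 198.28 = 41.003 MW
P_net = 41.003 MW


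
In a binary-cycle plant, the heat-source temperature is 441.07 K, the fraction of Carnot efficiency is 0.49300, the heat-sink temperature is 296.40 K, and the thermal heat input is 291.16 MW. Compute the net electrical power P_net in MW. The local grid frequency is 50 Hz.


Step 1: eta = (1 - Tc/Th)*f = (1 - 296.4/441.07)*0.493 = 0.1617029
Step 2: P_net = eta * Q_in = 0.1617029 * 291.16 = 47.081 MW
P_net = 47.081 MW


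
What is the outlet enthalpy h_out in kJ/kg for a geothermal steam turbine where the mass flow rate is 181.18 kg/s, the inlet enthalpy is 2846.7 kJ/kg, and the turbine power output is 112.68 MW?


h_out = h_in - P * 1000 / mdot
h_out = 2846.7 - 112.68 * 1000 / 181.18
h_out = 2224.8 kJ/kg


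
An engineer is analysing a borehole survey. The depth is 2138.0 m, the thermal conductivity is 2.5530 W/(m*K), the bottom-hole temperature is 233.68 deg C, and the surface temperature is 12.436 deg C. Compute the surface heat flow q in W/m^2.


Step 1: grad = (T_d - T_surf)/d * 1000 = (233.68 - 12.436)/2138.0 * 1000 = 103.4818 deg C/km
Step 2: q = k * grad / 1000 = 2.553 * 103.4818 / 1000 = 0.26419 W/m^2
q = 0.26419 W/m^2


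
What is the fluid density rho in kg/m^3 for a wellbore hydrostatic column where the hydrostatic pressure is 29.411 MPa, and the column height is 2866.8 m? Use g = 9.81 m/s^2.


rho = P * 1e6 / (g * h)
rho = 29.411 * 1e6 / (9.81 * 2866.8)
rho = 1045.8 kg/m^3


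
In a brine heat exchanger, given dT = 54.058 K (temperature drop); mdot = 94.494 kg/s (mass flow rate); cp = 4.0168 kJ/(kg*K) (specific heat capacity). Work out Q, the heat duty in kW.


Q = mdot * cp * dT / 1000
Q = 94.494 * 4.0168 * 54.058 / 1000
Q = 20.51844 MW
Convert: 20.51844 MW * 1000.0 = 20518 kW
Q = 20518 kW


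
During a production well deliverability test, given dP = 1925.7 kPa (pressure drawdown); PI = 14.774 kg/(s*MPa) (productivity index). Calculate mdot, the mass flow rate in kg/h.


mdot = PI * dP / 1000
mdot = 14.774 * 1925.7 / 1000
mdot = 28.45029 kg/s
Convert: 28.45029 kg/s * 3600.0 = 1.0242e+05 kg/h
mdot = 1.0242e+05 kg/h


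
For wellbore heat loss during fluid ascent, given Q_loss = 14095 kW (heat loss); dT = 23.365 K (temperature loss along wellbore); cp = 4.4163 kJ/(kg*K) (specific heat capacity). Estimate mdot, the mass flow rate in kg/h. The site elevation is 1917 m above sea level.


mdot = Q_loss / (cp * dT)
mdot = 14095 / (4.4163 * 23.365)
mdot = 136.5969 kg/s
Convert: 136.5969 kg/s * 3600.0 = 4.9175e+05 kg/h
mdot = 4.9175e+05 kg/h


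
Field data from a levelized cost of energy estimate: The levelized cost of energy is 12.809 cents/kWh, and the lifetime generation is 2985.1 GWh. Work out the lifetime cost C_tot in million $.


C_tot = LCOE / 100 * E_tot
C_tot = 12.809 / 100 * 2985.1
C_tot = 382.36 million $


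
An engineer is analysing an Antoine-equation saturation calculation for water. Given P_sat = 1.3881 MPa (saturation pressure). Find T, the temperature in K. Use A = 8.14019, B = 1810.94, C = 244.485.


T = B / (A - log10(P_sat * 760 / 0.101325)) - C
T = 1810.94 / (8.14019 - log10(1.3881 * 760 / 0.101325)) - 244.485
T = 194.7786 deg C
Convert to K: 194.7786 + 273.15 = 467.93 K
T = 467.93 K


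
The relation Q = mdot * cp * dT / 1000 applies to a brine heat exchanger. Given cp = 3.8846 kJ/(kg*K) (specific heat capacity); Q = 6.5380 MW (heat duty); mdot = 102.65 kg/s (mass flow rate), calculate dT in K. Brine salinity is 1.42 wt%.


dT = Q * 1000 / (mdot * cp)
dT = 6.5380 * 1000 / (102.65 * 3.8846)
dT = 16.396 K


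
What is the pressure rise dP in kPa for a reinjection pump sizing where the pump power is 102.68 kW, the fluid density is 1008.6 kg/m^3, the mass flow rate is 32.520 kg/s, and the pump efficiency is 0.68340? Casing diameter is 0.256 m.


dP = P_pump * rho * eta / mdot
dP = 102.68 * 1008.6 * 0.68340 / 32.520
dP = 2176.4 kPa


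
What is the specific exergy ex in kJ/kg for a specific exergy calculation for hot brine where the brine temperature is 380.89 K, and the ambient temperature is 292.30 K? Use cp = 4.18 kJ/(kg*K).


ex = cp * ((T_b - T_0) - T_0 * ln(T_b/T_0))
ex = 4.18 * ((380.89 - 292.30) - 292.30 * ln(380.89/292.30))
ex = 46.855 kJ/kg


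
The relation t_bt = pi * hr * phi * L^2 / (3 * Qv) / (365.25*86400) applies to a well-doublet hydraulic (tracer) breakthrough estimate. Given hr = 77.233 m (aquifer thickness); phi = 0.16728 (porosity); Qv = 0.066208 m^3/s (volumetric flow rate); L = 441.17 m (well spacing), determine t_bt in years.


t_bt = pi * hr * phi * L^2 / (3 * Qv) / (365.25*86400)
t_bt = pi * 77.233 * 0.16728 * 441.17^2 / (3 * 0.066208) / (365.25*86400)
t_bt = 1.2603 years


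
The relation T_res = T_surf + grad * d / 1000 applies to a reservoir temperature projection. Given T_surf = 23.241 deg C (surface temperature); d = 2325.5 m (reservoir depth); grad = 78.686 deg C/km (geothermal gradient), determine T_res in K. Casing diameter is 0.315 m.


T_res = T_surf + grad * d / 1000
T_res = 23.241 + 78.686 * 2325.5 / 1000
T_res = 206.2253 deg C
Convert to K: 206.2253 + 273.15 = 479.38 K
T_res = 479.38 K


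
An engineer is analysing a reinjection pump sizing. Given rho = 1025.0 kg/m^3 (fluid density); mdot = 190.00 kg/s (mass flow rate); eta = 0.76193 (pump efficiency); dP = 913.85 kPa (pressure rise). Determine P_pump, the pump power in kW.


P_pump = mdot * dP / (rho * eta)
P_pump = 190.00 * 913.85 / (1025.0 * 0.76193)
P_pump = 222.33 kW


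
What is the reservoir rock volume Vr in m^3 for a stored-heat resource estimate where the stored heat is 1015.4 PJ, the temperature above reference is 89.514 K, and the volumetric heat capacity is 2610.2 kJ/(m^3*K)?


Vr = Q_s * 1e12 / (rhoc * dT)
Vr = 1015.4 * 1e12 / (2610.2 * 89.514)
Vr = 4.3458e+09 m^3


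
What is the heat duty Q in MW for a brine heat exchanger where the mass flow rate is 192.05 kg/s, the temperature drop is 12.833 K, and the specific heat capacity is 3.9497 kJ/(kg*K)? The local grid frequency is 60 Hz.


Q = mdot * cp * dT / 1000
Q = 192.05 * 3.9497 * 12.833 / 1000
Q = 9.7343 MW


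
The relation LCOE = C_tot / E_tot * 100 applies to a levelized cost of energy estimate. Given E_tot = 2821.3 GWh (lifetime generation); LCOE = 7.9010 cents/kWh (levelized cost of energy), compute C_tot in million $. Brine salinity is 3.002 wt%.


C_tot = LCOE / 100 * E_tot
C_tot = 7.9010 / 100 * 2821.3
C_tot = 222.91 million $


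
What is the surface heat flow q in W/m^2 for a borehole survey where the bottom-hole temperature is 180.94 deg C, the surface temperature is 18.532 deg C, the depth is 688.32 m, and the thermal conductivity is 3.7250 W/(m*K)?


Step 1: grad = (T_d - T_surf)/d * 1000 = (180.94 - 18.532)/688.32 * 1000 = 235.9484 deg C/km
Step 2: q = k * grad / 1000 = 3.725 * 235.9484 / 1000 = 0.87891 W/m^2
q = 0.87891 W/m^2


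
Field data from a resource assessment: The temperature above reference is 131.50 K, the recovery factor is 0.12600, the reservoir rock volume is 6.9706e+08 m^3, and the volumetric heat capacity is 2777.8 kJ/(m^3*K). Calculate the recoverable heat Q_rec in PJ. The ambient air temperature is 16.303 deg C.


Step 1: Q_s = Vr*rhoc*dT/1e12 = 6.9706e+08*2777.8*131.5/1e12 = 254.6226 PJ
Step 2: Q_rec = Q_s * RF = 254.6226 * 0.126 = 32.082 PJ
Q_rec = 32.082 PJ


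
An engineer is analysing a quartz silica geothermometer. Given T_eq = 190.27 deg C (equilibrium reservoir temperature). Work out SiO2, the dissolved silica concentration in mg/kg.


SiO2 = 10^(5.19 - 1309/(T_eq + 273.15))
SiO2 = 10^(5.19 - 1309/(190.27 + 273.15))
SiO2 = 231.93 mg/kg


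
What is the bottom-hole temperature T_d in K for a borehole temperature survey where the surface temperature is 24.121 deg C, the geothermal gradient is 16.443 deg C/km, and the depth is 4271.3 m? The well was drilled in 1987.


T_d = T_surf + grad * d / 1000
T_d = 24.121 + 16.443 * 4271.3 / 1000
T_d = 94.35399 deg C
Convert to K: 94.35399 + 273.15 = 367.50 K
T_d = 367.50 K


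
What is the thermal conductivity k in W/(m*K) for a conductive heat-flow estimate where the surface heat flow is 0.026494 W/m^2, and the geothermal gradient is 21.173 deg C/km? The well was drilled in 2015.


k = q * 1000 / grad
k = 0.026494 * 1000 / 21.173
k = 1.2513 W/(m*K)


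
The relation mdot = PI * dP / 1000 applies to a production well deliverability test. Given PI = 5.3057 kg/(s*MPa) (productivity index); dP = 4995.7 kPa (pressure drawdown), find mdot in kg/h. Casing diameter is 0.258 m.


mdot = PI * dP / 1000
mdot = 5.3057 * 4995.7 / 1000
mdot = 26.50569 kg/s
Convert: 26.50569 kg/s * 3600.0 = 95420 kg/h
mdot = 95420 kg/h


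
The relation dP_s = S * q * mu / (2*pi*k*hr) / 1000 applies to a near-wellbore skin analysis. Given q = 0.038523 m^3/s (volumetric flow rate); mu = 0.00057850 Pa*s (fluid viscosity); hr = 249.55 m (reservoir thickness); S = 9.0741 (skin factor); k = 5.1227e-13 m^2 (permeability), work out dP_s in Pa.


dP_s = S * q * mu / (2*pi*k*hr) / 1000
dP_s = 9.0741 * 0.038523 * 0.00057850 / (2*pi*5.1227e-13*249.55) / 1000
dP_s = 251.7623 kPa
Convert: 251.7623 kPa * 1000.0 = 2.5176e+05 Pa
dP_s = 2.5176e+05 Pa


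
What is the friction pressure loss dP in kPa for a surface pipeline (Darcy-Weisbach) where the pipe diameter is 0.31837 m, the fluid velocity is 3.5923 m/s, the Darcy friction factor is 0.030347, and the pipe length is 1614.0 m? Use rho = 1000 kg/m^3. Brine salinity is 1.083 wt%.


dP = f * (L/D) * (rho*vel^2/2) / 1000
dP = 0.030347 * (1614.0/0.31837) * (1000*3.5923^2/2) / 1000
dP = 992.66 kPa


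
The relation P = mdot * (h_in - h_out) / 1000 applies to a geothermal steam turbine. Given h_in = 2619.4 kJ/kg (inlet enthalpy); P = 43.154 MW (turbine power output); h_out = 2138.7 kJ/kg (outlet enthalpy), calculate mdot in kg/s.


mdot = P * 1000 / (h_in - h_out)
mdot = 43.154 * 1000 / (2619.4 - 2138.7)
mdot = 89.773 kg/s


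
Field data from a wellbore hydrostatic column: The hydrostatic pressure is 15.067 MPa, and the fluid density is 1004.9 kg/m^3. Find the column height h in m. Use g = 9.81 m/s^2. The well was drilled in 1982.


h = P * 1e6 / (g * rho)
h = 15.067 * 1e6 / (9.81 * 1004.9)
h = 1528.4 m


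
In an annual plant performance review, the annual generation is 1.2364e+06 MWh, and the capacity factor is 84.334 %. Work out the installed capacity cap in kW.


cap = E_a / (CF/100 * 8760)
cap = 1.2364e+06 / (84.334/100 * 8760)
cap = 167.3602 MW
Convert: 167.3602 MW * 1000.0 = 1.6736e+05 kW
cap = 1.6736e+05 kW


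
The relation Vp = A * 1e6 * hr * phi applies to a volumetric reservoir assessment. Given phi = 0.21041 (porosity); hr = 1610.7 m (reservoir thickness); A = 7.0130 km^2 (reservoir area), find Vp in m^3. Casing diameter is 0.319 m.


Vp = A * 1e6 * hr * phi
Vp = 7.0130 * 1e6 * 1610.7 * 0.21041
Vp = 2.3768e+09 m^3


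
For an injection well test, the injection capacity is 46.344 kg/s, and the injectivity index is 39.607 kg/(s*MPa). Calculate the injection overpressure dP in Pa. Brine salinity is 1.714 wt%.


dP = mdot * 1000 / II
dP = 46.344 * 1000 / 39.607
dP = 1170.096 kPa
Convert: 1170.096 kPa * 1000.0 = 1.1701e+06 Pa
dP = 1.1701e+06 Pa


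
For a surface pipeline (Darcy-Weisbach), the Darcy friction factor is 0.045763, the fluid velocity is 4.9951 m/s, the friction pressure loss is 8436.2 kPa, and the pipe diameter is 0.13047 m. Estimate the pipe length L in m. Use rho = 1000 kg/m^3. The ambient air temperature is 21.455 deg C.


L = dP*1000*D / (f*rho*vel^2/2)
L = 8436.2*1000*0.13047 / (0.045763*1000*4.9951^2/2)
L = 1927.9 m


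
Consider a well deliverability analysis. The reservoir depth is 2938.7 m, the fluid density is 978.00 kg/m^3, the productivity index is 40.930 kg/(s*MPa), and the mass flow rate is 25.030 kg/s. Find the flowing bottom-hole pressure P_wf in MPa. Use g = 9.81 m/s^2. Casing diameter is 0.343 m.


Step 1: P_i = rho*g*h/1e6 = 978.0*9.81*2938.7/1e6 = 28.19442 MPa
Step 2: P_wf = P_i - mdot/PI = 28.19442 - 25.03/40.93 = 27.583 MPa
P_wf = 27.583 MPa


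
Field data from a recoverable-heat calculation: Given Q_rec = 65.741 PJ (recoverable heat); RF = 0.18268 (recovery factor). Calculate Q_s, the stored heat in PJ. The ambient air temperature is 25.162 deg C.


Q_s = Q_rec / RF
Q_s = 65.741 / 0.18268
Q_s = 359.87 PJ


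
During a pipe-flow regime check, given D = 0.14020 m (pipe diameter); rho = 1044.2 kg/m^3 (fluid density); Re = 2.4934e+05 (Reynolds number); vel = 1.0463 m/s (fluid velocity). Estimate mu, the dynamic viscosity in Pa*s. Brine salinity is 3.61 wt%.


mu = rho * vel * D / Re
mu = 1044.2 * 1.0463 * 0.14020 / 2.4934e+05
mu = 0.00061432 Pa*s


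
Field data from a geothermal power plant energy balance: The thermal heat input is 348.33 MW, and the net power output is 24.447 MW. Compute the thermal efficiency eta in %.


eta = W_net / Q_in * 100
eta = 24.447 / 348.33 * 100
eta = 7.0183 %


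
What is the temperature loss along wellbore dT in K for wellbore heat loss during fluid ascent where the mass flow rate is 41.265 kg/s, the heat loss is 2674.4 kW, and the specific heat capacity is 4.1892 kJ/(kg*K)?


dT = Q_loss / (mdot * cp)
dT = 2674.4 / (41.265 * 4.1892)
dT = 15.471 K


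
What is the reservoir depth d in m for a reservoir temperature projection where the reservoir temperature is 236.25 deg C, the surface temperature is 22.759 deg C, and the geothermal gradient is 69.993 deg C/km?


d = (T_res - T_surf) / grad * 1000
d = (236.25 - 22.759) / 69.993 * 1000
d = 3050.2 m


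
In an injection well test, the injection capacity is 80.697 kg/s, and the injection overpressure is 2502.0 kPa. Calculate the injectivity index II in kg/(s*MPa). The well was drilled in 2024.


II = mdot * 1000 / dP
II = 80.697 * 1000 / 2502.0
II = 32.253 kg/(s*MPa)


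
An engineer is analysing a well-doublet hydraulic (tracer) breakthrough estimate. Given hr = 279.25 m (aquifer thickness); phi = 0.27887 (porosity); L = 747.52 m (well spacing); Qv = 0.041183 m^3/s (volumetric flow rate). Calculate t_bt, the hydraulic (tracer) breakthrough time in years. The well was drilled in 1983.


t_bt = pi * hr * phi * L^2 / (3 * Qv) / (365.25*86400)
t_bt = pi * 279.25 * 0.27887 * 747.52^2 / (3 * 0.041183) / (365.25*86400)
t_bt = 35.063 years


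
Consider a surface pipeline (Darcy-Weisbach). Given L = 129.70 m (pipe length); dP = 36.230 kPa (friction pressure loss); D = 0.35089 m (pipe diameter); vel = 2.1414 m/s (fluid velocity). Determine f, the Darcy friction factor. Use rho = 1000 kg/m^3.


f = dP*1000 / ((L/D)*(rho*vel^2/2))
f = 36.230*1000 / ((129.70/0.35089)*(1000*2.1414^2/2))
f = 0.042750


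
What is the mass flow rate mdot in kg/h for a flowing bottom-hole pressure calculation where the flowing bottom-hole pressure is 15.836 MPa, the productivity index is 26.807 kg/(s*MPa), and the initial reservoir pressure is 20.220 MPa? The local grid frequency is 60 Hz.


mdot = (P_i - P_wf) * PI
mdot = (20.220 - 15.836) * 26.807
mdot = 117.5219 kg/s
Convert: 117.5219 kg/s * 3600.0 = 4.2308e+05 kg/h
mdot = 4.2308e+05 kg/h


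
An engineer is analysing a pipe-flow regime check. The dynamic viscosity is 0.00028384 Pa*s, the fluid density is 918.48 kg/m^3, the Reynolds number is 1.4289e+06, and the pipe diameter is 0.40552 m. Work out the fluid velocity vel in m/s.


vel = Re * mu / (rho * D)
vel = 1.4289e+06 * 0.00028384 / (918.48 * 0.40552)
vel = 1.0889 m/s


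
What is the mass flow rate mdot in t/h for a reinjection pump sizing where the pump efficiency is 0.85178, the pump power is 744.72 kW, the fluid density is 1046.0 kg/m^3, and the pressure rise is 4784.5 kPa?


mdot = P_pump * rho * eta / dP
mdot = 744.72 * 1046.0 * 0.85178 / 4784.5
mdot = 138.6806 kg/s
Convert: 138.6806 kg/s * 3.6 = 499.25 t/h
mdot = 499.25 t/h


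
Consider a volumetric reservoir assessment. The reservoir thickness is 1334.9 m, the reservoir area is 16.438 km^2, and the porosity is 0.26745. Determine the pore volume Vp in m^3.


Vp = A * 1e6 * hr * phi
Vp = 16.438 * 1e6 * 1334.9 * 0.26745
Vp = 5.8687e+09 m^3


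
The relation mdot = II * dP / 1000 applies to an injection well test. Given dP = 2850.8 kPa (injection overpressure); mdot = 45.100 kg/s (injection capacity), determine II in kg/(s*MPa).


II = mdot * 1000 / dP
II = 45.100 * 1000 / 2850.8
II = 15.820 kg/(s*MPa)


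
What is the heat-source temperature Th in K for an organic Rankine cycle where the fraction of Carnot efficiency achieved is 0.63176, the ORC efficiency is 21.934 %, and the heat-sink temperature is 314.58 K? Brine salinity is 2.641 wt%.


Th = Tc / (1 - (eta_orc/100)/f)
Th = 314.58 / (1 - (21.934/100)/0.63176)
Th = 481.89 K


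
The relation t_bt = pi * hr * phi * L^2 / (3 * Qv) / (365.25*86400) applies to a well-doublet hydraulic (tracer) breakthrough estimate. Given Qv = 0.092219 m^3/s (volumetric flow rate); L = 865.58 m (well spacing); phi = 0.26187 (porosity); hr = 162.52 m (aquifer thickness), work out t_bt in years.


t_bt = pi * hr * phi * L^2 / (3 * Qv) / (365.25*86400)
t_bt = pi * 162.52 * 0.26187 * 865.58^2 / (3 * 0.092219) / (365.25*86400)
t_bt = 11.474 years


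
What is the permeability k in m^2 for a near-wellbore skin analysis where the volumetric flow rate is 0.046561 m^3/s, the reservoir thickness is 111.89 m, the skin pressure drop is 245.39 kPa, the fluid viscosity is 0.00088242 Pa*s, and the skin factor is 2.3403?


k = S*q*mu / (2*pi*dP_s*1000*hr)
k = 2.3403*0.046561*0.00088242 / (2*pi*245.39*1000*111.89)
k = 5.5737e-13 m^2


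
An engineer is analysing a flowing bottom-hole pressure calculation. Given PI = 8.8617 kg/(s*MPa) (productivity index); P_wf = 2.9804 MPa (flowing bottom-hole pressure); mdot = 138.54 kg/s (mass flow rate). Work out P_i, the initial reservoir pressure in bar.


P_i = P_wf + mdot / PI
P_i = 2.9804 + 138.54 / 8.8617
P_i = 18.61397 MPa
Convert: 18.61397 MPa * 10.0 = 186.14 bar
P_i = 186.14 bar


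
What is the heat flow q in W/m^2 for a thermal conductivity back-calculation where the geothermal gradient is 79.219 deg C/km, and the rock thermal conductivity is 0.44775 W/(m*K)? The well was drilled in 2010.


q = k * grad / 1000
q = 0.44775 * 79.219 / 1000
q = 0.035470 W/m^2


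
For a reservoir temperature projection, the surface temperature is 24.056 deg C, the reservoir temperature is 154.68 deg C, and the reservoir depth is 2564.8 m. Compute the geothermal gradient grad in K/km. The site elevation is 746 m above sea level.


grad = (T_res - T_surf) / d * 1000
grad = (154.68 - 24.056) / 2564.8 * 1000
grad = 50.92951 deg C/km
Convert: 50.92951 deg C/km * 1.0 = 50.930 K/km
grad = 50.930 K/km


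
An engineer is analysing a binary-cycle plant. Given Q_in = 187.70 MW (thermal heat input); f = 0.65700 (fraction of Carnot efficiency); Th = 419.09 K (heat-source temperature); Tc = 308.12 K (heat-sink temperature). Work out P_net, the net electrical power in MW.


Step 1: eta = (1 - Tc/Th)*f = (1 - 308.12/419.09)*0.657 = 0.1739657
Step 2: P_net = eta * Q_in = 0.1739657 * 187.7 = 32.653 MW
P_net = 32.653 MW


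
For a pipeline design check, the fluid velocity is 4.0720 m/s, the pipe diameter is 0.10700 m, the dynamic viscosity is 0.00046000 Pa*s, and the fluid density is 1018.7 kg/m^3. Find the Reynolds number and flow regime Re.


Step 1: Re = rho*vel*D/mu = 1018.7*4.072*0.107/0.00046 = 9.6489e+05
Step 2: Re = 9.6489e+05 > 4000, so flow is turbulent.
Re = 9.6489e+05 (turbulent)


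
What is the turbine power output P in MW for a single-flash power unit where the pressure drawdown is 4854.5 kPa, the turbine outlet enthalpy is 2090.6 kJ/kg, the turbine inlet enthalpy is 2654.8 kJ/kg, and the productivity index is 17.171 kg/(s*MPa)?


Step 1: mdot = PI * dP / 1000 = 17.171 * 4854.5 / 1000 = 83.35662 kg/s
Step 2: P = mdot*(h_in - h_out)/1000 = 83.35662*(2654.8 - 2090.6)/1000 = 47.030 MW
P = 47.030 MW


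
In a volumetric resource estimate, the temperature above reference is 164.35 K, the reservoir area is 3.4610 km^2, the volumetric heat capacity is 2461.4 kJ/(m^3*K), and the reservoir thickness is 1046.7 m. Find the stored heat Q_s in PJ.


Step 1: Vr = A*1e6*hr = 3.461*1e6*1046.7 = 3.622629e+09 m^3
Step 2: Q_s = Vr*rhoc*dT/1e12 = 3.622629e+09*2461.4*164.35/1e12 = 1465.5 PJ
Q_s = 1465.5 PJ


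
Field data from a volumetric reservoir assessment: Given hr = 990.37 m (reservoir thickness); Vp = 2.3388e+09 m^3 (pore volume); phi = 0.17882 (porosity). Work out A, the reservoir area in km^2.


A = Vp / (1e6 * hr * phi)
A = 2.3388e+09 / (1e6 * 990.37 * 0.17882)
A = 13.206 km^2


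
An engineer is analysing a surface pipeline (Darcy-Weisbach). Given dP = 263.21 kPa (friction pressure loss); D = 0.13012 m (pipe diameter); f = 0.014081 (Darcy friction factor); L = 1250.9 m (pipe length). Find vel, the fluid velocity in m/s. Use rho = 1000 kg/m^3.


vel = sqrt(dP*1000*2*D / (f*L*rho))
vel = sqrt(263.21*1000*2*0.13012 / (0.014081*1250.9*1000))
vel = 1.9720 m/s


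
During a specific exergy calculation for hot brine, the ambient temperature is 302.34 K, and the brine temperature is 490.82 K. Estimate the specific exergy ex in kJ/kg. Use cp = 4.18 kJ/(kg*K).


ex = cp * ((T_b - T_0) - T_0 * ln(T_b/T_0))
ex = 4.18 * ((490.82 - 302.34) - 302.34 * ln(490.82/302.34))
ex = 175.51 kJ/kg


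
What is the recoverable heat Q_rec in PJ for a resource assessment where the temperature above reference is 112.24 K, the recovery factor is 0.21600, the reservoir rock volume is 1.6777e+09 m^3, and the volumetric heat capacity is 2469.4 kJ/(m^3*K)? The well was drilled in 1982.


Step 1: Q_s = Vr*rhoc*dT/1e12 = 1.6777e+09*2469.4*112.24/1e12 = 465.0005 PJ
Step 2: Q_rec = Q_s * RF = 465.0005 * 0.216 = 100.44 PJ
Q_rec = 100.44 PJ


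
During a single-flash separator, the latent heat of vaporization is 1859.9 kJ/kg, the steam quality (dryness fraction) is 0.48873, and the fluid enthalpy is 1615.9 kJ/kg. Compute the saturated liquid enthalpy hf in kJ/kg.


hf = h - x * hfg
hf = 1615.9 - 0.48873 * 1859.9
hf = 706.91 kJ/kg


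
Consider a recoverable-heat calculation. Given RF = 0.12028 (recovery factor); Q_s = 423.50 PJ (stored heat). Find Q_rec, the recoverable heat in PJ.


Q_rec = Q_s * RF
Q_rec = 423.50 * 0.12028
Q_rec = 50.939 PJ


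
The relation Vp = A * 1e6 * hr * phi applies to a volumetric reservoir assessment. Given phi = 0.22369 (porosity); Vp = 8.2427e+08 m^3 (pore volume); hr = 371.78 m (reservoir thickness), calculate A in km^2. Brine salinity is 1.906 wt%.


A = Vp / (1e6 * hr * phi)
A = 8.2427e+08 / (1e6 * 371.78 * 0.22369)
A = 9.9114 km^2


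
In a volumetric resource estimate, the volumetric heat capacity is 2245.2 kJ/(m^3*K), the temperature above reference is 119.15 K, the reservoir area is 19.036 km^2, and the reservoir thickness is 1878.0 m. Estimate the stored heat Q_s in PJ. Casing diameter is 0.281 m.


Step 1: Vr = A*1e6*hr = 19.036*1e6*1878.0 = 3.574961e+10 m^3
Step 2: Q_s = Vr*rhoc*dT/1e12 = 3.574961e+10*2245.2*119.15/1e12 = 9563.6 PJ
Q_s = 9563.6 PJ


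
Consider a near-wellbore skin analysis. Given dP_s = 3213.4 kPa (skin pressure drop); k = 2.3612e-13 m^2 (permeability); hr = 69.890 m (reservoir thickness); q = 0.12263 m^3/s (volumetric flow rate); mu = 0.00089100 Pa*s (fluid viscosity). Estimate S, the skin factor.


S = dP_s * 1000 * 2*pi*k*hr / (q*mu)
S = 3213.4 * 1000 * 2*pi*2.3612e-13*69.890 / (0.12263*0.00089100)
S = 3.0494


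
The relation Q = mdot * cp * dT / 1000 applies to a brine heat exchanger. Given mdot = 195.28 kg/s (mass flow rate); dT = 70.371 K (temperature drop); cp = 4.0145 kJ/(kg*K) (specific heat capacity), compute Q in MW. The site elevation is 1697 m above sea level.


Q = mdot * cp * dT / 1000
Q = 195.28 * 4.0145 * 70.371 / 1000
Q = 55.167 MW


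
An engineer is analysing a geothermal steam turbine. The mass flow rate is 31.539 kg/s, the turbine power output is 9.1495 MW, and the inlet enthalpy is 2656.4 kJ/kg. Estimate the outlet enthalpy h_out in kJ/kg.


h_out = h_in - P * 1000 / mdot
h_out = 2656.4 - 9.1495 * 1000 / 31.539
h_out = 2366.3 kJ/kg


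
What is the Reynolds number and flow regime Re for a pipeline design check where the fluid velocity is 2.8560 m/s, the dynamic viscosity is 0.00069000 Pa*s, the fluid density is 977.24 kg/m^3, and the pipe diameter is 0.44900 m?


Step 1: Re = rho*vel*D/mu = 977.24*2.856*0.449/0.00069 = 1.8162e+06
Step 2: Re = 1.8162e+06 > 4000, so flow is turbulent.
Re = 1.8162e+06 (turbulent)


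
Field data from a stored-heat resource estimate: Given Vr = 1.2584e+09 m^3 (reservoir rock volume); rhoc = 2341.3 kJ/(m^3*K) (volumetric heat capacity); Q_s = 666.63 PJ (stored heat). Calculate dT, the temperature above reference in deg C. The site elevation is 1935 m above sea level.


dT = Q_s * 1e12 / (Vr * rhoc)
dT = 666.63 * 1e12 / (1.2584e+09 * 2341.3)
dT = 226.2607 K
Convert (temperature difference, 1 K = 1 deg C): 226.2607 K = 226.2607 deg C
dT = 226.26 deg C


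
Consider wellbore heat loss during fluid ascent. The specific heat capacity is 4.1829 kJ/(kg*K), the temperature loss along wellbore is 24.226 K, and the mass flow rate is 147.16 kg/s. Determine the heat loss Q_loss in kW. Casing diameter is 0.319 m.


Q_loss = mdot * cp * dT
Q_loss = 147.16 * 4.1829 * 24.226
Q_loss = 14912 kW


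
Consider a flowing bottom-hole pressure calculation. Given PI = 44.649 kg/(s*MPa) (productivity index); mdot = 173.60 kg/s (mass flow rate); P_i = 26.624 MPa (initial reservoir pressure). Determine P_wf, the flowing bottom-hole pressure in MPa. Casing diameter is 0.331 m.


P_wf = P_i - mdot / PI
P_wf = 26.624 - 173.60 / 44.649
P_wf = 22.736 MPa


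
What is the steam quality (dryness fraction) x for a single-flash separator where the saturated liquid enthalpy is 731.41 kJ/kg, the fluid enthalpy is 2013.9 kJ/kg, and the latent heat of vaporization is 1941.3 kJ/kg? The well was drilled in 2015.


x = (h - hf) / hfg
x = (2013.9 - 731.41) / 1941.3
x = 0.66063


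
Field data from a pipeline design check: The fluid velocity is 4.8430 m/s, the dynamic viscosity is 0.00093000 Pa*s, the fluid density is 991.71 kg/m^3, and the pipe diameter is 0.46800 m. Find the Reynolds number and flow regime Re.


Step 1: Re = rho*vel*D/mu = 991.71*4.843*0.468/0.00093 = 2.4169e+06
Step 2: Re = 2.4169e+06 > 4000, so flow is turbulent.
Re = 2.4169e+06 (turbulent)


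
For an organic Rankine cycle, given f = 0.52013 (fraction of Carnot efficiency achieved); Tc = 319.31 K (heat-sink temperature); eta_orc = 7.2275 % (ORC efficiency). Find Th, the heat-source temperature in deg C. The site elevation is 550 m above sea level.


Th = Tc / (1 - (eta_orc/100)/f)
Th = 319.31 / (1 - (7.2275/100)/0.52013)
Th = 370.8404 K
Convert to deg C: 370.8404 - 273.15 = 97.690 deg C
Th = 97.690 deg C


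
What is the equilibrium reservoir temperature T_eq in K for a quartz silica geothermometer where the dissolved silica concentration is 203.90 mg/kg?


T_eq = 1309 / (5.19 - log10(SiO2)) - 273.15
T_eq = 1309 / (5.19 - log10(203.90)) - 273.15
T_eq = 181.2719 deg C
Convert to K: 181.2719 + 273.15 = 454.42 K
T_eq = 454.42 K


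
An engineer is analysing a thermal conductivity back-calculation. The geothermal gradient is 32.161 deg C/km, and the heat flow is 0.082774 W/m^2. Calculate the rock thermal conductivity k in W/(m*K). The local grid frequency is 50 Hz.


k = q / (grad / 1000)
k = 0.082774 / (32.161 / 1000)
k = 2.5737 W/(m*K)


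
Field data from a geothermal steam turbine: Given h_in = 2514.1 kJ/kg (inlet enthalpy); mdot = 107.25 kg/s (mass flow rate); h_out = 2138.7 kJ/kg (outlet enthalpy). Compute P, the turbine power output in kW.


P = mdot * (h_in - h_out) / 1000
P = 107.25 * (2514.1 - 2138.7) / 1000
P = 40.26165 MW
Convert: 40.26165 MW * 1000.0 = 40262 kW
P = 40262 kW


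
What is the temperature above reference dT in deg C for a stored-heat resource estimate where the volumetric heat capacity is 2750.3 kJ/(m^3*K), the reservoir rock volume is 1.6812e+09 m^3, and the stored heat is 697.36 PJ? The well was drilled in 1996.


dT = Q_s * 1e12 / (Vr * rhoc)
dT = 697.36 * 1e12 / (1.6812e+09 * 2750.3)
dT = 150.8195 K
Convert (temperature difference, 1 K = 1 deg C): 150.8195 K = 150.8195 deg C
dT = 150.82 deg C


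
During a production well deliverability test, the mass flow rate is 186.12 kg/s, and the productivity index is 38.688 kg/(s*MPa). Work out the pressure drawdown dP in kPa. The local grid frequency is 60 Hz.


dP = mdot * 1000 / PI
dP = 186.12 * 1000 / 38.688
dP = 4810.8 kPa


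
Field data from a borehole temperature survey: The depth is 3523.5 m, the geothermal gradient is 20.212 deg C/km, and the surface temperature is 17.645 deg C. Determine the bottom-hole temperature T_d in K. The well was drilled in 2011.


T_d = T_surf + grad * d / 1000
T_d = 17.645 + 20.212 * 3523.5 / 1000
T_d = 88.86198 deg C
Convert to K: 88.86198 + 273.15 = 362.01 K
T_d = 362.01 K


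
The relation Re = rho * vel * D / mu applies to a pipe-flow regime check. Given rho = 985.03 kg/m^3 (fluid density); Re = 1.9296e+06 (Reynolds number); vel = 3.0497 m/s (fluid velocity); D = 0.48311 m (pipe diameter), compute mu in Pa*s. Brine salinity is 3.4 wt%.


mu = rho * vel * D / Re
mu = 985.03 * 3.0497 * 0.48311 / 1.9296e+06
mu = 0.00075212 Pa*s


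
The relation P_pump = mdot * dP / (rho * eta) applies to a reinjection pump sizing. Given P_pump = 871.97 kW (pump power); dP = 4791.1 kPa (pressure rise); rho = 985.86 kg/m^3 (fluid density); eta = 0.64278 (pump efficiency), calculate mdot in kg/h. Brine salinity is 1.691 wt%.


mdot = P_pump * rho * eta / dP
mdot = 871.97 * 985.86 * 0.64278 / 4791.1
mdot = 115.3304 kg/s
Convert: 115.3304 kg/s * 3600.0 = 4.1519e+05 kg/h
mdot = 4.1519e+05 kg/h


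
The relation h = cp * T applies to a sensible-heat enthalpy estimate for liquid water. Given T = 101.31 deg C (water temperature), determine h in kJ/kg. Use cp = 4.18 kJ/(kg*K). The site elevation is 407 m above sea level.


h = cp * T
h = 4.18 * 101.31
h = 423.48 kJ/kg


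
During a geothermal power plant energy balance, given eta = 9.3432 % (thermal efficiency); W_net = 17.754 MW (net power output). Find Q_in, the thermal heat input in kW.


Q_in = W_net / (eta / 100)
Q_in = 17.754 / (9.3432 / 100)
Q_in = 190.0205 MW
Convert: 190.0205 MW * 1000.0 = 1.9002e+05 kW
Q_in = 1.9002e+05 kW


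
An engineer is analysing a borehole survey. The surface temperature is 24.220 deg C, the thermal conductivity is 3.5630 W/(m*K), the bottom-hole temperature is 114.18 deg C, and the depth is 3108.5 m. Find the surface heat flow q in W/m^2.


Step 1: grad = (T_d - T_surf)/d * 1000 = (114.18 - 24.22)/3108.5 * 1000 = 28.94000 deg C/km
Step 2: q = k * grad / 1000 = 3.563 * 28.94000 / 1000 = 0.10311 W/m^2
q = 0.10311 W/m^2


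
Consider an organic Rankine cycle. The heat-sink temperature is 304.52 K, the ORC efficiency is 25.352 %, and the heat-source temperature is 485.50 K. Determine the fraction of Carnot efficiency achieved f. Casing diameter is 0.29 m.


f = (eta_orc/100) / (1 - Tc/Th)
f = (25.352/100) / (1 - 304.52/485.50)
f = 0.68010


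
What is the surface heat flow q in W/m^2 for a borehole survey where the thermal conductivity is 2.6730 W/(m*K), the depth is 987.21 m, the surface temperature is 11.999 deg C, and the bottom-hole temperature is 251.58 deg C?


Step 1: grad = (T_d - T_surf)/d * 1000 = (251.58 - 11.999)/987.21 * 1000 = 242.6849 deg C/km
Step 2: q = k * grad / 1000 = 2.673 * 242.6849 / 1000 = 0.64870 W/m^2
q = 0.64870 W/m^2


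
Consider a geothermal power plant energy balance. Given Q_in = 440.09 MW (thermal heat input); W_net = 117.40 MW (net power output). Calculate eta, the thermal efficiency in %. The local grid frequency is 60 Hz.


eta = W_net / Q_in * 100
eta = 117.40 / 440.09 * 100
eta = 26.676 %


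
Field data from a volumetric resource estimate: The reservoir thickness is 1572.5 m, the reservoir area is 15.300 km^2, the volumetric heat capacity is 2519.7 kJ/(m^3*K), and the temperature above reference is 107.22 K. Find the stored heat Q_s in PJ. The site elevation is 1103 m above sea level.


Step 1: Vr = A*1e6*hr = 15.3*1e6*1572.5 = 2.405925e+10 m^3
Step 2: Q_s = Vr*rhoc*dT/1e12 = 2.405925e+10*2519.7*107.22/1e12 = 6499.9 PJ
Q_s = 6499.9 PJ


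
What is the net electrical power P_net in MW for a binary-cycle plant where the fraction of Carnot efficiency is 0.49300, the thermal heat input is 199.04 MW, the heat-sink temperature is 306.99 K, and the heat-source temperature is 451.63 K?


Step 1: eta = (1 - Tc/Th)*f = (1 - 306.99/451.63)*0.493 = 0.1578892
Step 2: P_net = eta * Q_in = 0.1578892 * 199.04 = 31.426 MW
P_net = 31.426 MW


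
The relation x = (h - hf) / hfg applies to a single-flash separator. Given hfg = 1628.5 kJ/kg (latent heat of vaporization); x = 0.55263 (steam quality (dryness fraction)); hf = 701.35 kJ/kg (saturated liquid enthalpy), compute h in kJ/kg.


h = hf + x * hfg
h = 701.35 + 0.55263 * 1628.5
h = 1601.3 kJ/kg


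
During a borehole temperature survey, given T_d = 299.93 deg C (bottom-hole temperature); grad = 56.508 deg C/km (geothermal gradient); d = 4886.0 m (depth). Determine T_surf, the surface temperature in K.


T_surf = T_d - grad * d / 1000
T_surf = 299.93 - 56.508 * 4886.0 / 1000
T_surf = 23.83191 deg C
Convert to K: 23.83191 + 273.15 = 296.98 K
T_surf = 296.98 K


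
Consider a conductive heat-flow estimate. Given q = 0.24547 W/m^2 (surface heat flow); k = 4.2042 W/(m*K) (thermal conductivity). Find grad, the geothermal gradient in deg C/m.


grad = q * 1000 / k
grad = 0.24547 * 1000 / 4.2042
grad = 58.38685 deg C/km
Convert: 58.38685 deg C/km * 0.001 = 0.058387 deg C/m
grad = 0.058387 deg C/m


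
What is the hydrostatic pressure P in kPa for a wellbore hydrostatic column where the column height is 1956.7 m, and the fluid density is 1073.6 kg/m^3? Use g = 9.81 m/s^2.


P = rho * g * h / 1e6
P = 1073.6 * 9.81 * 1956.7 / 1e6
P = 20.60800 MPa
Convert: 20.60800 MPa * 1000.0 = 20608 kPa
P = 20608 kPa


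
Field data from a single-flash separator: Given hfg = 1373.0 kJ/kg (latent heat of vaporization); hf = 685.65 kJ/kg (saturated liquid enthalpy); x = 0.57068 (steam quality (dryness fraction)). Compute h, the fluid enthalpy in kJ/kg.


h = hf + x * hfg
h = 685.65 + 0.57068 * 1373.0
h = 1469.2 kJ/kg


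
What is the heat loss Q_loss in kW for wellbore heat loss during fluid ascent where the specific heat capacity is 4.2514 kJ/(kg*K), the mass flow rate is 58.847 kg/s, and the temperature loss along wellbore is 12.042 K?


Q_loss = mdot * cp * dT
Q_loss = 58.847 * 4.2514 * 12.042
Q_loss = 3012.7 kW


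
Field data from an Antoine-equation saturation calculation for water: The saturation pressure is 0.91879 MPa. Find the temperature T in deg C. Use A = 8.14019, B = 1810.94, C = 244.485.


T = B / (A - log10(P_sat * 760 / 0.101325)) - C
T = 1810.94 / (8.14019 - log10(0.91879 * 760 / 0.101325)) - 244.485
T = 176.48 deg C


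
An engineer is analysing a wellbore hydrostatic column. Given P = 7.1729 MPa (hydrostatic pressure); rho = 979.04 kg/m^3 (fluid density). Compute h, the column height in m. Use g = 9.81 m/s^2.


h = P * 1e6 / (g * rho)
h = 7.1729 * 1e6 / (9.81 * 979.04)
h = 746.84 m


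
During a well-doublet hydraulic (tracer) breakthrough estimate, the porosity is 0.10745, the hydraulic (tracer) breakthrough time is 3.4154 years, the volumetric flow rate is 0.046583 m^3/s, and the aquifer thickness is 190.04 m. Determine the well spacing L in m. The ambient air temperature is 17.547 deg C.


L = sqrt(t_bt*365.25*86400*3*Qv / (pi*hr*phi))
L = sqrt(3.4154*365.25*86400*3*0.046583 / (pi*190.04*0.10745))
L = 484.56 m


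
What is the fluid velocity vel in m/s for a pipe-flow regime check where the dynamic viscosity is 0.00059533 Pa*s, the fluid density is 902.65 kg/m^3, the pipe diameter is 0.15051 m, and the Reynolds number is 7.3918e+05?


vel = Re * mu / (rho * D)
vel = 7.3918e+05 * 0.00059533 / (902.65 * 0.15051)
vel = 3.2391 m/s
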